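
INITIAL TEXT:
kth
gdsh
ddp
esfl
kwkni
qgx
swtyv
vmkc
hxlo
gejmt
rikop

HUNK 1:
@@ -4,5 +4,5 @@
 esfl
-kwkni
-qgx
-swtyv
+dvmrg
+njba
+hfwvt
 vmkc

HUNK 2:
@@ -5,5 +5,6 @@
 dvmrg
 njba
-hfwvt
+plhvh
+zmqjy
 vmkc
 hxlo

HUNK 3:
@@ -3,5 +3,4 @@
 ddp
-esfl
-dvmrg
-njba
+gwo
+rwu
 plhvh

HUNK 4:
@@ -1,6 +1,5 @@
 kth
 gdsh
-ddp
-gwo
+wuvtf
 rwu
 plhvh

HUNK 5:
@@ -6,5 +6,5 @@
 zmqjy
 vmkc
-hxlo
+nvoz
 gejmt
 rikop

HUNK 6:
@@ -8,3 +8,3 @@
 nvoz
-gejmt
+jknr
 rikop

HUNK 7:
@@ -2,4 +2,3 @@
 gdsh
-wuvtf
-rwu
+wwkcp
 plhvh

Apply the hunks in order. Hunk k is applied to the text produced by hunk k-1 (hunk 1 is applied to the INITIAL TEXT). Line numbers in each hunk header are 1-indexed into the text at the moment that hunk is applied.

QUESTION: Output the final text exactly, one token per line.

Answer: kth
gdsh
wwkcp
plhvh
zmqjy
vmkc
nvoz
jknr
rikop

Derivation:
Hunk 1: at line 4 remove [kwkni,qgx,swtyv] add [dvmrg,njba,hfwvt] -> 11 lines: kth gdsh ddp esfl dvmrg njba hfwvt vmkc hxlo gejmt rikop
Hunk 2: at line 5 remove [hfwvt] add [plhvh,zmqjy] -> 12 lines: kth gdsh ddp esfl dvmrg njba plhvh zmqjy vmkc hxlo gejmt rikop
Hunk 3: at line 3 remove [esfl,dvmrg,njba] add [gwo,rwu] -> 11 lines: kth gdsh ddp gwo rwu plhvh zmqjy vmkc hxlo gejmt rikop
Hunk 4: at line 1 remove [ddp,gwo] add [wuvtf] -> 10 lines: kth gdsh wuvtf rwu plhvh zmqjy vmkc hxlo gejmt rikop
Hunk 5: at line 6 remove [hxlo] add [nvoz] -> 10 lines: kth gdsh wuvtf rwu plhvh zmqjy vmkc nvoz gejmt rikop
Hunk 6: at line 8 remove [gejmt] add [jknr] -> 10 lines: kth gdsh wuvtf rwu plhvh zmqjy vmkc nvoz jknr rikop
Hunk 7: at line 2 remove [wuvtf,rwu] add [wwkcp] -> 9 lines: kth gdsh wwkcp plhvh zmqjy vmkc nvoz jknr rikop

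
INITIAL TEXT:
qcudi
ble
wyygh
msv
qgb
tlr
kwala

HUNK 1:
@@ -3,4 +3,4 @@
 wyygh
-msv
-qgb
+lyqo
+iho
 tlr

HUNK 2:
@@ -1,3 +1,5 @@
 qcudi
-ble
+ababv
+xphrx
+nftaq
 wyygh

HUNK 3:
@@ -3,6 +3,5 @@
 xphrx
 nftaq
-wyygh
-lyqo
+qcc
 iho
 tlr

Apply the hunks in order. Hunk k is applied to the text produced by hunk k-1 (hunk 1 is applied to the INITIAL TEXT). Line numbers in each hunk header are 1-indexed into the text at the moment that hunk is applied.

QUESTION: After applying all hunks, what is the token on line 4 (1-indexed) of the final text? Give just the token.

Hunk 1: at line 3 remove [msv,qgb] add [lyqo,iho] -> 7 lines: qcudi ble wyygh lyqo iho tlr kwala
Hunk 2: at line 1 remove [ble] add [ababv,xphrx,nftaq] -> 9 lines: qcudi ababv xphrx nftaq wyygh lyqo iho tlr kwala
Hunk 3: at line 3 remove [wyygh,lyqo] add [qcc] -> 8 lines: qcudi ababv xphrx nftaq qcc iho tlr kwala
Final line 4: nftaq

Answer: nftaq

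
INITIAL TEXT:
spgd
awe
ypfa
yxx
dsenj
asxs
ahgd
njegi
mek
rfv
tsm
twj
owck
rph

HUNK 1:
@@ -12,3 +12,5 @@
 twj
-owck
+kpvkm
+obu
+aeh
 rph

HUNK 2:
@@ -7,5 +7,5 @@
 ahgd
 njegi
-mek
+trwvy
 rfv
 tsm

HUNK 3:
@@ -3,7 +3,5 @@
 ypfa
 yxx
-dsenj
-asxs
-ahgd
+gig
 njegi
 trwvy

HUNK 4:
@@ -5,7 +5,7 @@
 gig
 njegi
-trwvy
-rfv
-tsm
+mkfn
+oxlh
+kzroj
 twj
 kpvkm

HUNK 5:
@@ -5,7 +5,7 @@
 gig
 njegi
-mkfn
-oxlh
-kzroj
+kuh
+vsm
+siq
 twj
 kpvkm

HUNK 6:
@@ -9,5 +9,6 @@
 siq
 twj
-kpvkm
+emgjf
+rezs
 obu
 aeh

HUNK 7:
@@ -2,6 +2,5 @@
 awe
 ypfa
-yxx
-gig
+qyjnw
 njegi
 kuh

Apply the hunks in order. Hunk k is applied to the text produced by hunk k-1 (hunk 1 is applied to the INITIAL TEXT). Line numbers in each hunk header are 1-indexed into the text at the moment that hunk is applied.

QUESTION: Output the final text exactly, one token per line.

Answer: spgd
awe
ypfa
qyjnw
njegi
kuh
vsm
siq
twj
emgjf
rezs
obu
aeh
rph

Derivation:
Hunk 1: at line 12 remove [owck] add [kpvkm,obu,aeh] -> 16 lines: spgd awe ypfa yxx dsenj asxs ahgd njegi mek rfv tsm twj kpvkm obu aeh rph
Hunk 2: at line 7 remove [mek] add [trwvy] -> 16 lines: spgd awe ypfa yxx dsenj asxs ahgd njegi trwvy rfv tsm twj kpvkm obu aeh rph
Hunk 3: at line 3 remove [dsenj,asxs,ahgd] add [gig] -> 14 lines: spgd awe ypfa yxx gig njegi trwvy rfv tsm twj kpvkm obu aeh rph
Hunk 4: at line 5 remove [trwvy,rfv,tsm] add [mkfn,oxlh,kzroj] -> 14 lines: spgd awe ypfa yxx gig njegi mkfn oxlh kzroj twj kpvkm obu aeh rph
Hunk 5: at line 5 remove [mkfn,oxlh,kzroj] add [kuh,vsm,siq] -> 14 lines: spgd awe ypfa yxx gig njegi kuh vsm siq twj kpvkm obu aeh rph
Hunk 6: at line 9 remove [kpvkm] add [emgjf,rezs] -> 15 lines: spgd awe ypfa yxx gig njegi kuh vsm siq twj emgjf rezs obu aeh rph
Hunk 7: at line 2 remove [yxx,gig] add [qyjnw] -> 14 lines: spgd awe ypfa qyjnw njegi kuh vsm siq twj emgjf rezs obu aeh rph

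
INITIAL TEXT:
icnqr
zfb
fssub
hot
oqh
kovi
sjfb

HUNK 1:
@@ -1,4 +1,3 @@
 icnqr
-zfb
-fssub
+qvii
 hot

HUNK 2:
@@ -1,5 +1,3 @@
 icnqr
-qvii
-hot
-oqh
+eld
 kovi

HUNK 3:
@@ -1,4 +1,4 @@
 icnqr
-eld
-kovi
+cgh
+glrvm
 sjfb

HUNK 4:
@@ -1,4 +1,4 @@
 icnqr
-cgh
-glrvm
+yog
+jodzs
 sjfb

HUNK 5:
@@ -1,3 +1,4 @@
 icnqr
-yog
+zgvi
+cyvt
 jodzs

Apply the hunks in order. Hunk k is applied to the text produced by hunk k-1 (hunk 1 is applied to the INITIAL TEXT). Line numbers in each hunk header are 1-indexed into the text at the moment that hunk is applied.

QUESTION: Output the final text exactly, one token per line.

Answer: icnqr
zgvi
cyvt
jodzs
sjfb

Derivation:
Hunk 1: at line 1 remove [zfb,fssub] add [qvii] -> 6 lines: icnqr qvii hot oqh kovi sjfb
Hunk 2: at line 1 remove [qvii,hot,oqh] add [eld] -> 4 lines: icnqr eld kovi sjfb
Hunk 3: at line 1 remove [eld,kovi] add [cgh,glrvm] -> 4 lines: icnqr cgh glrvm sjfb
Hunk 4: at line 1 remove [cgh,glrvm] add [yog,jodzs] -> 4 lines: icnqr yog jodzs sjfb
Hunk 5: at line 1 remove [yog] add [zgvi,cyvt] -> 5 lines: icnqr zgvi cyvt jodzs sjfb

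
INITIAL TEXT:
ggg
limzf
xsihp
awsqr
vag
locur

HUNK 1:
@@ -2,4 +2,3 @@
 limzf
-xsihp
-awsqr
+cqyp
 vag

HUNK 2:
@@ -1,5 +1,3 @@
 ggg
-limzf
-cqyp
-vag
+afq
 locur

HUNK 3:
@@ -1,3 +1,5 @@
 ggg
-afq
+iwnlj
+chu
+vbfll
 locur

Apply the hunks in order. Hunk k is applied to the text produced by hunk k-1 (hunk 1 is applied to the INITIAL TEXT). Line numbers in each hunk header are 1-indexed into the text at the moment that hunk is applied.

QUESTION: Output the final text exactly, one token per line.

Hunk 1: at line 2 remove [xsihp,awsqr] add [cqyp] -> 5 lines: ggg limzf cqyp vag locur
Hunk 2: at line 1 remove [limzf,cqyp,vag] add [afq] -> 3 lines: ggg afq locur
Hunk 3: at line 1 remove [afq] add [iwnlj,chu,vbfll] -> 5 lines: ggg iwnlj chu vbfll locur

Answer: ggg
iwnlj
chu
vbfll
locur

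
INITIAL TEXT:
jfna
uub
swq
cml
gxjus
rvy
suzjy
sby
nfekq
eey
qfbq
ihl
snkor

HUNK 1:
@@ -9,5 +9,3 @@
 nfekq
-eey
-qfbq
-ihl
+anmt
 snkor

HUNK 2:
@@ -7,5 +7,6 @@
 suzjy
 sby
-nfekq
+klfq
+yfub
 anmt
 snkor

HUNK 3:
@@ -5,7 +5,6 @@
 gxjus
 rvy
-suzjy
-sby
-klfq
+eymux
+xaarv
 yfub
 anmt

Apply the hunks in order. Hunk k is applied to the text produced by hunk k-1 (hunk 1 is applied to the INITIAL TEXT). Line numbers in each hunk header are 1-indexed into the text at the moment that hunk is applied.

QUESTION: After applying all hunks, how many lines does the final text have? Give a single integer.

Answer: 11

Derivation:
Hunk 1: at line 9 remove [eey,qfbq,ihl] add [anmt] -> 11 lines: jfna uub swq cml gxjus rvy suzjy sby nfekq anmt snkor
Hunk 2: at line 7 remove [nfekq] add [klfq,yfub] -> 12 lines: jfna uub swq cml gxjus rvy suzjy sby klfq yfub anmt snkor
Hunk 3: at line 5 remove [suzjy,sby,klfq] add [eymux,xaarv] -> 11 lines: jfna uub swq cml gxjus rvy eymux xaarv yfub anmt snkor
Final line count: 11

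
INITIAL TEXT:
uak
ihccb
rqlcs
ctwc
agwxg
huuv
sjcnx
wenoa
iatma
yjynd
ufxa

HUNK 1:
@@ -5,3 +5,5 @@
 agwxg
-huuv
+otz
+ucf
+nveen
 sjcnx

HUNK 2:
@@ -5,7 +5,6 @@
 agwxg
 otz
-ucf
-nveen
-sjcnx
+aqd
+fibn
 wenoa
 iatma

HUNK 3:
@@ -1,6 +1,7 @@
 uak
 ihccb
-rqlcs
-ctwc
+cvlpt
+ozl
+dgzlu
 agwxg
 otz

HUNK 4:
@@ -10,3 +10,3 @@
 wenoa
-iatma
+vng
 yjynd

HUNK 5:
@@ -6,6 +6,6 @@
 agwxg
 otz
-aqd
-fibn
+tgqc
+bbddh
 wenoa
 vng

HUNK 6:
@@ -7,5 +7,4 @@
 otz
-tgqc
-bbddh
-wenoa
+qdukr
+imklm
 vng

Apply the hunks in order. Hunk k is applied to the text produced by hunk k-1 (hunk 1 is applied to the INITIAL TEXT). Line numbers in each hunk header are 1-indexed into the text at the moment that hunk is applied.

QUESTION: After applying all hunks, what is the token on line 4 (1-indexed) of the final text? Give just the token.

Hunk 1: at line 5 remove [huuv] add [otz,ucf,nveen] -> 13 lines: uak ihccb rqlcs ctwc agwxg otz ucf nveen sjcnx wenoa iatma yjynd ufxa
Hunk 2: at line 5 remove [ucf,nveen,sjcnx] add [aqd,fibn] -> 12 lines: uak ihccb rqlcs ctwc agwxg otz aqd fibn wenoa iatma yjynd ufxa
Hunk 3: at line 1 remove [rqlcs,ctwc] add [cvlpt,ozl,dgzlu] -> 13 lines: uak ihccb cvlpt ozl dgzlu agwxg otz aqd fibn wenoa iatma yjynd ufxa
Hunk 4: at line 10 remove [iatma] add [vng] -> 13 lines: uak ihccb cvlpt ozl dgzlu agwxg otz aqd fibn wenoa vng yjynd ufxa
Hunk 5: at line 6 remove [aqd,fibn] add [tgqc,bbddh] -> 13 lines: uak ihccb cvlpt ozl dgzlu agwxg otz tgqc bbddh wenoa vng yjynd ufxa
Hunk 6: at line 7 remove [tgqc,bbddh,wenoa] add [qdukr,imklm] -> 12 lines: uak ihccb cvlpt ozl dgzlu agwxg otz qdukr imklm vng yjynd ufxa
Final line 4: ozl

Answer: ozl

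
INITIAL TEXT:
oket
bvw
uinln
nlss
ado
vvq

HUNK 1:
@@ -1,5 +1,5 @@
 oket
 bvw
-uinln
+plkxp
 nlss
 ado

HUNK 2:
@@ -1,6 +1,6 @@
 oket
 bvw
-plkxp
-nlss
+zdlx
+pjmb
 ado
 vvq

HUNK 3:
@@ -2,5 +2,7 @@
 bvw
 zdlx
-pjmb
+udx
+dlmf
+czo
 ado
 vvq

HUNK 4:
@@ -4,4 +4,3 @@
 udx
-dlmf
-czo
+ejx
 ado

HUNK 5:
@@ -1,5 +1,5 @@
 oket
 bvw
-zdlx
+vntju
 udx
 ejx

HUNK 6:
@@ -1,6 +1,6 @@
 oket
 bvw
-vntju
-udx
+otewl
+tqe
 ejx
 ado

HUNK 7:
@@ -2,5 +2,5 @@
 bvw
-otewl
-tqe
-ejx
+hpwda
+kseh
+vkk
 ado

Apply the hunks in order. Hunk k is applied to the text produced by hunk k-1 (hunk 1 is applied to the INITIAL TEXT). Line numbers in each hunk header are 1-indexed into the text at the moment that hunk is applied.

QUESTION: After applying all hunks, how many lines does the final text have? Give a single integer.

Hunk 1: at line 1 remove [uinln] add [plkxp] -> 6 lines: oket bvw plkxp nlss ado vvq
Hunk 2: at line 1 remove [plkxp,nlss] add [zdlx,pjmb] -> 6 lines: oket bvw zdlx pjmb ado vvq
Hunk 3: at line 2 remove [pjmb] add [udx,dlmf,czo] -> 8 lines: oket bvw zdlx udx dlmf czo ado vvq
Hunk 4: at line 4 remove [dlmf,czo] add [ejx] -> 7 lines: oket bvw zdlx udx ejx ado vvq
Hunk 5: at line 1 remove [zdlx] add [vntju] -> 7 lines: oket bvw vntju udx ejx ado vvq
Hunk 6: at line 1 remove [vntju,udx] add [otewl,tqe] -> 7 lines: oket bvw otewl tqe ejx ado vvq
Hunk 7: at line 2 remove [otewl,tqe,ejx] add [hpwda,kseh,vkk] -> 7 lines: oket bvw hpwda kseh vkk ado vvq
Final line count: 7

Answer: 7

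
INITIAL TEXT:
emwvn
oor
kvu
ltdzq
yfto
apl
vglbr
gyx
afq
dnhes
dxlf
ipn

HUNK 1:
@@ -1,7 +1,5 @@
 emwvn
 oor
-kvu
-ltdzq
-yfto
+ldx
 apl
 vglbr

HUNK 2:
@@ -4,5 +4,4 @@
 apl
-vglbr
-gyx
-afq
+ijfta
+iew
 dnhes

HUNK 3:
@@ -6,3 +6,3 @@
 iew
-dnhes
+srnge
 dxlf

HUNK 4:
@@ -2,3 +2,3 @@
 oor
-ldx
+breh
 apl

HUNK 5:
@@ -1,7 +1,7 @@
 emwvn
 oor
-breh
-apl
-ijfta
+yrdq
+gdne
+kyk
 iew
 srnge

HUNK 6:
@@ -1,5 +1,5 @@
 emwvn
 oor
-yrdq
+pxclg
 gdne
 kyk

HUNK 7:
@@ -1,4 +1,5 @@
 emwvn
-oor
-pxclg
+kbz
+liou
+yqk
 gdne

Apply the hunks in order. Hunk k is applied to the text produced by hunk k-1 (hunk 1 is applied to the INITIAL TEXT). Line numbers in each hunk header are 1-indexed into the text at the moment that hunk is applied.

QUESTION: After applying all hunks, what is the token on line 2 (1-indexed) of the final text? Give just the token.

Hunk 1: at line 1 remove [kvu,ltdzq,yfto] add [ldx] -> 10 lines: emwvn oor ldx apl vglbr gyx afq dnhes dxlf ipn
Hunk 2: at line 4 remove [vglbr,gyx,afq] add [ijfta,iew] -> 9 lines: emwvn oor ldx apl ijfta iew dnhes dxlf ipn
Hunk 3: at line 6 remove [dnhes] add [srnge] -> 9 lines: emwvn oor ldx apl ijfta iew srnge dxlf ipn
Hunk 4: at line 2 remove [ldx] add [breh] -> 9 lines: emwvn oor breh apl ijfta iew srnge dxlf ipn
Hunk 5: at line 1 remove [breh,apl,ijfta] add [yrdq,gdne,kyk] -> 9 lines: emwvn oor yrdq gdne kyk iew srnge dxlf ipn
Hunk 6: at line 1 remove [yrdq] add [pxclg] -> 9 lines: emwvn oor pxclg gdne kyk iew srnge dxlf ipn
Hunk 7: at line 1 remove [oor,pxclg] add [kbz,liou,yqk] -> 10 lines: emwvn kbz liou yqk gdne kyk iew srnge dxlf ipn
Final line 2: kbz

Answer: kbz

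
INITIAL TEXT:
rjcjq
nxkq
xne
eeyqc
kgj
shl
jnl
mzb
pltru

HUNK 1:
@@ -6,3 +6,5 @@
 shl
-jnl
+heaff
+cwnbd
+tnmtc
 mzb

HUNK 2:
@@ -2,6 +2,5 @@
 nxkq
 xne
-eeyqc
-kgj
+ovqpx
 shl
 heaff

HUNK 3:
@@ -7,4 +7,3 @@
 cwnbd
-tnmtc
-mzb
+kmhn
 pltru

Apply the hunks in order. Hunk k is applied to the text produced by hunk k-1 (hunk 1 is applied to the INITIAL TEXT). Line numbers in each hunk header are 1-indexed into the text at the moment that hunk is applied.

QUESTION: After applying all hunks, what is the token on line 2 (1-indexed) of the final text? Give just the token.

Answer: nxkq

Derivation:
Hunk 1: at line 6 remove [jnl] add [heaff,cwnbd,tnmtc] -> 11 lines: rjcjq nxkq xne eeyqc kgj shl heaff cwnbd tnmtc mzb pltru
Hunk 2: at line 2 remove [eeyqc,kgj] add [ovqpx] -> 10 lines: rjcjq nxkq xne ovqpx shl heaff cwnbd tnmtc mzb pltru
Hunk 3: at line 7 remove [tnmtc,mzb] add [kmhn] -> 9 lines: rjcjq nxkq xne ovqpx shl heaff cwnbd kmhn pltru
Final line 2: nxkq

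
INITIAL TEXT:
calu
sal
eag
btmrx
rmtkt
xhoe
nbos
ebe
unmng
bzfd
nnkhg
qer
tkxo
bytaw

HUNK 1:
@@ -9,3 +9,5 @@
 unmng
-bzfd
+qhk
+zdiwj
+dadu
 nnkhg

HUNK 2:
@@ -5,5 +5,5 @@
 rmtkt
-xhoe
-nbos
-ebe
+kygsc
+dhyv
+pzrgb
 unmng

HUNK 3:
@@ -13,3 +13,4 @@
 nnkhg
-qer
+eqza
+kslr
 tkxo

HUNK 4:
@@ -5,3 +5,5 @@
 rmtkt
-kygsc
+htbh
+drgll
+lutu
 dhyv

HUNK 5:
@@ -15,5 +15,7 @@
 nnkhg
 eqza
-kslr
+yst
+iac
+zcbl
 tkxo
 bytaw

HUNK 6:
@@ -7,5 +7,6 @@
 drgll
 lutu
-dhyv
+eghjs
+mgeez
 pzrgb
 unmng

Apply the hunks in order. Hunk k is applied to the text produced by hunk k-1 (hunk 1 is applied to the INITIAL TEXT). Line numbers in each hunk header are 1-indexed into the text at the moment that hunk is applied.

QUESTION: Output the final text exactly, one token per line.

Answer: calu
sal
eag
btmrx
rmtkt
htbh
drgll
lutu
eghjs
mgeez
pzrgb
unmng
qhk
zdiwj
dadu
nnkhg
eqza
yst
iac
zcbl
tkxo
bytaw

Derivation:
Hunk 1: at line 9 remove [bzfd] add [qhk,zdiwj,dadu] -> 16 lines: calu sal eag btmrx rmtkt xhoe nbos ebe unmng qhk zdiwj dadu nnkhg qer tkxo bytaw
Hunk 2: at line 5 remove [xhoe,nbos,ebe] add [kygsc,dhyv,pzrgb] -> 16 lines: calu sal eag btmrx rmtkt kygsc dhyv pzrgb unmng qhk zdiwj dadu nnkhg qer tkxo bytaw
Hunk 3: at line 13 remove [qer] add [eqza,kslr] -> 17 lines: calu sal eag btmrx rmtkt kygsc dhyv pzrgb unmng qhk zdiwj dadu nnkhg eqza kslr tkxo bytaw
Hunk 4: at line 5 remove [kygsc] add [htbh,drgll,lutu] -> 19 lines: calu sal eag btmrx rmtkt htbh drgll lutu dhyv pzrgb unmng qhk zdiwj dadu nnkhg eqza kslr tkxo bytaw
Hunk 5: at line 15 remove [kslr] add [yst,iac,zcbl] -> 21 lines: calu sal eag btmrx rmtkt htbh drgll lutu dhyv pzrgb unmng qhk zdiwj dadu nnkhg eqza yst iac zcbl tkxo bytaw
Hunk 6: at line 7 remove [dhyv] add [eghjs,mgeez] -> 22 lines: calu sal eag btmrx rmtkt htbh drgll lutu eghjs mgeez pzrgb unmng qhk zdiwj dadu nnkhg eqza yst iac zcbl tkxo bytaw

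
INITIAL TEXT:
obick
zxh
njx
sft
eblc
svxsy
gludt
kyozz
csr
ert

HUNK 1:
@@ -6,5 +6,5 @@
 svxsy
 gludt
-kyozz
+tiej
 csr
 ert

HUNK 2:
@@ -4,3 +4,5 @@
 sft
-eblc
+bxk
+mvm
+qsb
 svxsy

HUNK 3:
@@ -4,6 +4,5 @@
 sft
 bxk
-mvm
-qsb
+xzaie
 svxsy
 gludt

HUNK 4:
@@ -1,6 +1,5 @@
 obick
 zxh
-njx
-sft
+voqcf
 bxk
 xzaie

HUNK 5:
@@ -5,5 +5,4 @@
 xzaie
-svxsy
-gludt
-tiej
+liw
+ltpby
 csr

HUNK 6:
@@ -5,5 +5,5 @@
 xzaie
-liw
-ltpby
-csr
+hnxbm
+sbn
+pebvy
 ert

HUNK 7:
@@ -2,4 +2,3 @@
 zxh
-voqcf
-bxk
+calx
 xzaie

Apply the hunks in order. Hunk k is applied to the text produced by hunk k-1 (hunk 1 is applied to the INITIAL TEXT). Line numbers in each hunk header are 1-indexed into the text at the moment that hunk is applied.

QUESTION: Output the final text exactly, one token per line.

Hunk 1: at line 6 remove [kyozz] add [tiej] -> 10 lines: obick zxh njx sft eblc svxsy gludt tiej csr ert
Hunk 2: at line 4 remove [eblc] add [bxk,mvm,qsb] -> 12 lines: obick zxh njx sft bxk mvm qsb svxsy gludt tiej csr ert
Hunk 3: at line 4 remove [mvm,qsb] add [xzaie] -> 11 lines: obick zxh njx sft bxk xzaie svxsy gludt tiej csr ert
Hunk 4: at line 1 remove [njx,sft] add [voqcf] -> 10 lines: obick zxh voqcf bxk xzaie svxsy gludt tiej csr ert
Hunk 5: at line 5 remove [svxsy,gludt,tiej] add [liw,ltpby] -> 9 lines: obick zxh voqcf bxk xzaie liw ltpby csr ert
Hunk 6: at line 5 remove [liw,ltpby,csr] add [hnxbm,sbn,pebvy] -> 9 lines: obick zxh voqcf bxk xzaie hnxbm sbn pebvy ert
Hunk 7: at line 2 remove [voqcf,bxk] add [calx] -> 8 lines: obick zxh calx xzaie hnxbm sbn pebvy ert

Answer: obick
zxh
calx
xzaie
hnxbm
sbn
pebvy
ert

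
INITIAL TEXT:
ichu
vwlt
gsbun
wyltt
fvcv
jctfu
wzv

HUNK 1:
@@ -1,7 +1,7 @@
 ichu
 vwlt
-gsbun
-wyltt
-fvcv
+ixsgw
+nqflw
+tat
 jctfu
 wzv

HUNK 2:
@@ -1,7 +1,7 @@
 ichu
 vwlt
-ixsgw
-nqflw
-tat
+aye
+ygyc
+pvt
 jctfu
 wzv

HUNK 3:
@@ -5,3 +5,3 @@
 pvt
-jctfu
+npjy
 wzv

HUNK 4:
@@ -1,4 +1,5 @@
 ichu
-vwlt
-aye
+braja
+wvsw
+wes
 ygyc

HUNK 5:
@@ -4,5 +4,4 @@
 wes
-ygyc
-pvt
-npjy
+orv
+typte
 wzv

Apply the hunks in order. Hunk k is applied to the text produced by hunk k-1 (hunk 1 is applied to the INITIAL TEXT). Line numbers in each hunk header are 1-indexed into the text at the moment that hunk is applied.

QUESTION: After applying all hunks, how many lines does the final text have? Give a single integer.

Answer: 7

Derivation:
Hunk 1: at line 1 remove [gsbun,wyltt,fvcv] add [ixsgw,nqflw,tat] -> 7 lines: ichu vwlt ixsgw nqflw tat jctfu wzv
Hunk 2: at line 1 remove [ixsgw,nqflw,tat] add [aye,ygyc,pvt] -> 7 lines: ichu vwlt aye ygyc pvt jctfu wzv
Hunk 3: at line 5 remove [jctfu] add [npjy] -> 7 lines: ichu vwlt aye ygyc pvt npjy wzv
Hunk 4: at line 1 remove [vwlt,aye] add [braja,wvsw,wes] -> 8 lines: ichu braja wvsw wes ygyc pvt npjy wzv
Hunk 5: at line 4 remove [ygyc,pvt,npjy] add [orv,typte] -> 7 lines: ichu braja wvsw wes orv typte wzv
Final line count: 7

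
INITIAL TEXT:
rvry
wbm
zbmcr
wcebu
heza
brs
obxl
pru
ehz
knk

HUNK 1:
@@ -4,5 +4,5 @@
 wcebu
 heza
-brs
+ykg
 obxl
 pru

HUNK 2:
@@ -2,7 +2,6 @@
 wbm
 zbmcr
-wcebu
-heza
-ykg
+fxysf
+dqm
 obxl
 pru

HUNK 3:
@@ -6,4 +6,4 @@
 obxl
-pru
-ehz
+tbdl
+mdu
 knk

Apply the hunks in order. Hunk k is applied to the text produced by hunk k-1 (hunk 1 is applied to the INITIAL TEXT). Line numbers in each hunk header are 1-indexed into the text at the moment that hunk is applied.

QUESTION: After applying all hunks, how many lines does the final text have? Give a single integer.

Answer: 9

Derivation:
Hunk 1: at line 4 remove [brs] add [ykg] -> 10 lines: rvry wbm zbmcr wcebu heza ykg obxl pru ehz knk
Hunk 2: at line 2 remove [wcebu,heza,ykg] add [fxysf,dqm] -> 9 lines: rvry wbm zbmcr fxysf dqm obxl pru ehz knk
Hunk 3: at line 6 remove [pru,ehz] add [tbdl,mdu] -> 9 lines: rvry wbm zbmcr fxysf dqm obxl tbdl mdu knk
Final line count: 9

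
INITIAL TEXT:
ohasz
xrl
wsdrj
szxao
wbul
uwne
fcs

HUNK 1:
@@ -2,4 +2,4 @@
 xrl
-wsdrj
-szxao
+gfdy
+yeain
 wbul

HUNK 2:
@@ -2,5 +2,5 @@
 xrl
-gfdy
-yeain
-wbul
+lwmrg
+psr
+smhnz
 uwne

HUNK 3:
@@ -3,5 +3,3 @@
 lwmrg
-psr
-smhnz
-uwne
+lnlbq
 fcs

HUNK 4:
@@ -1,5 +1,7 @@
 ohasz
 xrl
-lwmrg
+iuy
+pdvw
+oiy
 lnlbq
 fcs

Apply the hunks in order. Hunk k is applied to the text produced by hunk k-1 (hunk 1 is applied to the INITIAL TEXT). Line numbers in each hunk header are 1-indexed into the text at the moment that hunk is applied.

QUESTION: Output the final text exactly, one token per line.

Answer: ohasz
xrl
iuy
pdvw
oiy
lnlbq
fcs

Derivation:
Hunk 1: at line 2 remove [wsdrj,szxao] add [gfdy,yeain] -> 7 lines: ohasz xrl gfdy yeain wbul uwne fcs
Hunk 2: at line 2 remove [gfdy,yeain,wbul] add [lwmrg,psr,smhnz] -> 7 lines: ohasz xrl lwmrg psr smhnz uwne fcs
Hunk 3: at line 3 remove [psr,smhnz,uwne] add [lnlbq] -> 5 lines: ohasz xrl lwmrg lnlbq fcs
Hunk 4: at line 1 remove [lwmrg] add [iuy,pdvw,oiy] -> 7 lines: ohasz xrl iuy pdvw oiy lnlbq fcs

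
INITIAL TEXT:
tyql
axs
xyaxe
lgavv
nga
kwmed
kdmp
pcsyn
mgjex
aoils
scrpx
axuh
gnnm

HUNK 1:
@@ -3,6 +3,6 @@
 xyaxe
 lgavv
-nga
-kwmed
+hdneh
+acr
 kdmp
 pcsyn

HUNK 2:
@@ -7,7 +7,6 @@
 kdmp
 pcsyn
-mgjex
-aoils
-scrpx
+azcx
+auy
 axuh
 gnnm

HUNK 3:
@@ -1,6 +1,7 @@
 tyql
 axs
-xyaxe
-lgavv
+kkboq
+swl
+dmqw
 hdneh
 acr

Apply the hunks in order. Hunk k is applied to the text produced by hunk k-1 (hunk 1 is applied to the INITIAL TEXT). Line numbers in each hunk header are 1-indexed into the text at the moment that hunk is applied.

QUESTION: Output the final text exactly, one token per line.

Hunk 1: at line 3 remove [nga,kwmed] add [hdneh,acr] -> 13 lines: tyql axs xyaxe lgavv hdneh acr kdmp pcsyn mgjex aoils scrpx axuh gnnm
Hunk 2: at line 7 remove [mgjex,aoils,scrpx] add [azcx,auy] -> 12 lines: tyql axs xyaxe lgavv hdneh acr kdmp pcsyn azcx auy axuh gnnm
Hunk 3: at line 1 remove [xyaxe,lgavv] add [kkboq,swl,dmqw] -> 13 lines: tyql axs kkboq swl dmqw hdneh acr kdmp pcsyn azcx auy axuh gnnm

Answer: tyql
axs
kkboq
swl
dmqw
hdneh
acr
kdmp
pcsyn
azcx
auy
axuh
gnnm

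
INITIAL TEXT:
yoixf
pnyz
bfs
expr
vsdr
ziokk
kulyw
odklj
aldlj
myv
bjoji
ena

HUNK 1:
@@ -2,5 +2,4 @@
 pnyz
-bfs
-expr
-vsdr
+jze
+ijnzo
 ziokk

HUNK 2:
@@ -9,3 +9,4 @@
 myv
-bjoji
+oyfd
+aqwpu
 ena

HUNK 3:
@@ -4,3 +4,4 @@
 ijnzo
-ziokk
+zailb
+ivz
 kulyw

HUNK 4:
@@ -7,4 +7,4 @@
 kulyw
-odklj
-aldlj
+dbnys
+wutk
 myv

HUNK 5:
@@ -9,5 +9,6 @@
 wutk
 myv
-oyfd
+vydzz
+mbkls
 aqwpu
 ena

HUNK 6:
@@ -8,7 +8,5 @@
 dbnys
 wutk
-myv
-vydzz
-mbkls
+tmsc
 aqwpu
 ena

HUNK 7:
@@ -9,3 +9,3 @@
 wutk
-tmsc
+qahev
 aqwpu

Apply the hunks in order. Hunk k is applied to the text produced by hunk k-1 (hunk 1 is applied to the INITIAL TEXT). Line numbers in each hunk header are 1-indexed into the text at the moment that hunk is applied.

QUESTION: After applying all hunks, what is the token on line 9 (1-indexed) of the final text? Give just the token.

Hunk 1: at line 2 remove [bfs,expr,vsdr] add [jze,ijnzo] -> 11 lines: yoixf pnyz jze ijnzo ziokk kulyw odklj aldlj myv bjoji ena
Hunk 2: at line 9 remove [bjoji] add [oyfd,aqwpu] -> 12 lines: yoixf pnyz jze ijnzo ziokk kulyw odklj aldlj myv oyfd aqwpu ena
Hunk 3: at line 4 remove [ziokk] add [zailb,ivz] -> 13 lines: yoixf pnyz jze ijnzo zailb ivz kulyw odklj aldlj myv oyfd aqwpu ena
Hunk 4: at line 7 remove [odklj,aldlj] add [dbnys,wutk] -> 13 lines: yoixf pnyz jze ijnzo zailb ivz kulyw dbnys wutk myv oyfd aqwpu ena
Hunk 5: at line 9 remove [oyfd] add [vydzz,mbkls] -> 14 lines: yoixf pnyz jze ijnzo zailb ivz kulyw dbnys wutk myv vydzz mbkls aqwpu ena
Hunk 6: at line 8 remove [myv,vydzz,mbkls] add [tmsc] -> 12 lines: yoixf pnyz jze ijnzo zailb ivz kulyw dbnys wutk tmsc aqwpu ena
Hunk 7: at line 9 remove [tmsc] add [qahev] -> 12 lines: yoixf pnyz jze ijnzo zailb ivz kulyw dbnys wutk qahev aqwpu ena
Final line 9: wutk

Answer: wutk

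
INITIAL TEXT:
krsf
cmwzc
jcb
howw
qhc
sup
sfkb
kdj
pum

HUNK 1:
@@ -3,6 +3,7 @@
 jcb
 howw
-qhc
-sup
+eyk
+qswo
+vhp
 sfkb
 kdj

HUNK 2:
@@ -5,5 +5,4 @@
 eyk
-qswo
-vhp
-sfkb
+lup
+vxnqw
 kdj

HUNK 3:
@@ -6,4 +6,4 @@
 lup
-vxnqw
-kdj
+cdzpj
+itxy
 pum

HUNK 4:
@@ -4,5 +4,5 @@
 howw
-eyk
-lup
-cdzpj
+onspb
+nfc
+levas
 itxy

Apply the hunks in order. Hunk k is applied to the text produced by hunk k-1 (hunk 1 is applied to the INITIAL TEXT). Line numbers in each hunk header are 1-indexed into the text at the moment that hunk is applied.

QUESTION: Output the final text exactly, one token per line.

Hunk 1: at line 3 remove [qhc,sup] add [eyk,qswo,vhp] -> 10 lines: krsf cmwzc jcb howw eyk qswo vhp sfkb kdj pum
Hunk 2: at line 5 remove [qswo,vhp,sfkb] add [lup,vxnqw] -> 9 lines: krsf cmwzc jcb howw eyk lup vxnqw kdj pum
Hunk 3: at line 6 remove [vxnqw,kdj] add [cdzpj,itxy] -> 9 lines: krsf cmwzc jcb howw eyk lup cdzpj itxy pum
Hunk 4: at line 4 remove [eyk,lup,cdzpj] add [onspb,nfc,levas] -> 9 lines: krsf cmwzc jcb howw onspb nfc levas itxy pum

Answer: krsf
cmwzc
jcb
howw
onspb
nfc
levas
itxy
pum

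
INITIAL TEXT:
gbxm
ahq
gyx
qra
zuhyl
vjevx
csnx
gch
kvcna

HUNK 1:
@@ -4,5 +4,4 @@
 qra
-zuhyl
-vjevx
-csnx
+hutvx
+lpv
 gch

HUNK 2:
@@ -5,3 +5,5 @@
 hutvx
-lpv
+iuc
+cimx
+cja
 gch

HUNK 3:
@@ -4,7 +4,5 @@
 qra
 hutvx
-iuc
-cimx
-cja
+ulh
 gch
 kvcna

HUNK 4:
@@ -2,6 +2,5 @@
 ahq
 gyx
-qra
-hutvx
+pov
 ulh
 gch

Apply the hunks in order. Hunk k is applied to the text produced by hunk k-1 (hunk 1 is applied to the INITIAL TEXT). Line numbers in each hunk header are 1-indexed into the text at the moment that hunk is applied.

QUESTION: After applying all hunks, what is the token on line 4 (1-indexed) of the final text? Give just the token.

Hunk 1: at line 4 remove [zuhyl,vjevx,csnx] add [hutvx,lpv] -> 8 lines: gbxm ahq gyx qra hutvx lpv gch kvcna
Hunk 2: at line 5 remove [lpv] add [iuc,cimx,cja] -> 10 lines: gbxm ahq gyx qra hutvx iuc cimx cja gch kvcna
Hunk 3: at line 4 remove [iuc,cimx,cja] add [ulh] -> 8 lines: gbxm ahq gyx qra hutvx ulh gch kvcna
Hunk 4: at line 2 remove [qra,hutvx] add [pov] -> 7 lines: gbxm ahq gyx pov ulh gch kvcna
Final line 4: pov

Answer: pov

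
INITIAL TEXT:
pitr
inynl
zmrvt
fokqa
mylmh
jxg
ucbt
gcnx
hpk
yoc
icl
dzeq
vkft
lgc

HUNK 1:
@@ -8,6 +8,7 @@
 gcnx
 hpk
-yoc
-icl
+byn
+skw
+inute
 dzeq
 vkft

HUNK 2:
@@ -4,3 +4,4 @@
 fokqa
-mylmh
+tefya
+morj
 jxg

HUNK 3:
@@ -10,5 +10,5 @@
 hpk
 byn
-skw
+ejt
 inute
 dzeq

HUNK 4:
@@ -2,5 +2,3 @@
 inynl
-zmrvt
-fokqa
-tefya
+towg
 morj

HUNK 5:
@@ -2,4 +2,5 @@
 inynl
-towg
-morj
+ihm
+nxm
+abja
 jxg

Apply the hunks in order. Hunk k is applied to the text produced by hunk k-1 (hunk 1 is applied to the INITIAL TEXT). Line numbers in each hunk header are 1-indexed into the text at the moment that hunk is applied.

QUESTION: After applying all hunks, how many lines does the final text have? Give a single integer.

Hunk 1: at line 8 remove [yoc,icl] add [byn,skw,inute] -> 15 lines: pitr inynl zmrvt fokqa mylmh jxg ucbt gcnx hpk byn skw inute dzeq vkft lgc
Hunk 2: at line 4 remove [mylmh] add [tefya,morj] -> 16 lines: pitr inynl zmrvt fokqa tefya morj jxg ucbt gcnx hpk byn skw inute dzeq vkft lgc
Hunk 3: at line 10 remove [skw] add [ejt] -> 16 lines: pitr inynl zmrvt fokqa tefya morj jxg ucbt gcnx hpk byn ejt inute dzeq vkft lgc
Hunk 4: at line 2 remove [zmrvt,fokqa,tefya] add [towg] -> 14 lines: pitr inynl towg morj jxg ucbt gcnx hpk byn ejt inute dzeq vkft lgc
Hunk 5: at line 2 remove [towg,morj] add [ihm,nxm,abja] -> 15 lines: pitr inynl ihm nxm abja jxg ucbt gcnx hpk byn ejt inute dzeq vkft lgc
Final line count: 15

Answer: 15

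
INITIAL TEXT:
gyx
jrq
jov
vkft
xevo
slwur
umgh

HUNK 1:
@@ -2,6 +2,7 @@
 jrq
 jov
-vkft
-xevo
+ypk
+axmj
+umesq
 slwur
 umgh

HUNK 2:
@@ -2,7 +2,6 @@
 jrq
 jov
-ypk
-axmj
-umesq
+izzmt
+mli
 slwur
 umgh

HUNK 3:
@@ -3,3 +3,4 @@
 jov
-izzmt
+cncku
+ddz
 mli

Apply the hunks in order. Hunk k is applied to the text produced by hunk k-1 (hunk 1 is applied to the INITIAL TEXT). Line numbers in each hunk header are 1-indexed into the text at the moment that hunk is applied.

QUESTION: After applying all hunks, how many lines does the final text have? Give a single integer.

Hunk 1: at line 2 remove [vkft,xevo] add [ypk,axmj,umesq] -> 8 lines: gyx jrq jov ypk axmj umesq slwur umgh
Hunk 2: at line 2 remove [ypk,axmj,umesq] add [izzmt,mli] -> 7 lines: gyx jrq jov izzmt mli slwur umgh
Hunk 3: at line 3 remove [izzmt] add [cncku,ddz] -> 8 lines: gyx jrq jov cncku ddz mli slwur umgh
Final line count: 8

Answer: 8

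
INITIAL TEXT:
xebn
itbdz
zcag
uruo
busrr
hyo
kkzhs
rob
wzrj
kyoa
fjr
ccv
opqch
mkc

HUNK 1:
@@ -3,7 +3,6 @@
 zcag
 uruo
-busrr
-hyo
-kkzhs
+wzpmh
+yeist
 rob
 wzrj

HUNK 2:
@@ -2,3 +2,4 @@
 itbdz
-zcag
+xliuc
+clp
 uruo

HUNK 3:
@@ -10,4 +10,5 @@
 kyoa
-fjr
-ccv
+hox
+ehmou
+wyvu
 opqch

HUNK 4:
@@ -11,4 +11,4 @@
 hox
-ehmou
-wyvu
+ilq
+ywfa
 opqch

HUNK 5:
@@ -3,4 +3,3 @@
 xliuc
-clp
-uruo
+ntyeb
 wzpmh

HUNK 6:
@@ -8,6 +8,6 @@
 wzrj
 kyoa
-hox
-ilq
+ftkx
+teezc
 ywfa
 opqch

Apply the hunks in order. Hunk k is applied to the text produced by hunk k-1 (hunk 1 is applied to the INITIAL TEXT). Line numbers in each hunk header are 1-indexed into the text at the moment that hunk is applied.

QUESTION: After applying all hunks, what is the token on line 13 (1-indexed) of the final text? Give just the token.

Hunk 1: at line 3 remove [busrr,hyo,kkzhs] add [wzpmh,yeist] -> 13 lines: xebn itbdz zcag uruo wzpmh yeist rob wzrj kyoa fjr ccv opqch mkc
Hunk 2: at line 2 remove [zcag] add [xliuc,clp] -> 14 lines: xebn itbdz xliuc clp uruo wzpmh yeist rob wzrj kyoa fjr ccv opqch mkc
Hunk 3: at line 10 remove [fjr,ccv] add [hox,ehmou,wyvu] -> 15 lines: xebn itbdz xliuc clp uruo wzpmh yeist rob wzrj kyoa hox ehmou wyvu opqch mkc
Hunk 4: at line 11 remove [ehmou,wyvu] add [ilq,ywfa] -> 15 lines: xebn itbdz xliuc clp uruo wzpmh yeist rob wzrj kyoa hox ilq ywfa opqch mkc
Hunk 5: at line 3 remove [clp,uruo] add [ntyeb] -> 14 lines: xebn itbdz xliuc ntyeb wzpmh yeist rob wzrj kyoa hox ilq ywfa opqch mkc
Hunk 6: at line 8 remove [hox,ilq] add [ftkx,teezc] -> 14 lines: xebn itbdz xliuc ntyeb wzpmh yeist rob wzrj kyoa ftkx teezc ywfa opqch mkc
Final line 13: opqch

Answer: opqch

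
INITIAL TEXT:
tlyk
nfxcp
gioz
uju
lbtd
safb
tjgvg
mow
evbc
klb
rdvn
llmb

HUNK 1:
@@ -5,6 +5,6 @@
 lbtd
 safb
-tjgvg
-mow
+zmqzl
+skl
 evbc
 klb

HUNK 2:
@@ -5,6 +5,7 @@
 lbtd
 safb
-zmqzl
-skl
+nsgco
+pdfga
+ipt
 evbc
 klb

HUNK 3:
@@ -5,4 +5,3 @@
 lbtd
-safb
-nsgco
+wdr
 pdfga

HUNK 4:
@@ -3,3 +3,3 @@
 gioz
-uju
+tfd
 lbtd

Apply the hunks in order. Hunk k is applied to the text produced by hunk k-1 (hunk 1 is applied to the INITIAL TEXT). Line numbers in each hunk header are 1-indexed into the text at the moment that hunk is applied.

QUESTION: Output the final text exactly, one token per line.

Hunk 1: at line 5 remove [tjgvg,mow] add [zmqzl,skl] -> 12 lines: tlyk nfxcp gioz uju lbtd safb zmqzl skl evbc klb rdvn llmb
Hunk 2: at line 5 remove [zmqzl,skl] add [nsgco,pdfga,ipt] -> 13 lines: tlyk nfxcp gioz uju lbtd safb nsgco pdfga ipt evbc klb rdvn llmb
Hunk 3: at line 5 remove [safb,nsgco] add [wdr] -> 12 lines: tlyk nfxcp gioz uju lbtd wdr pdfga ipt evbc klb rdvn llmb
Hunk 4: at line 3 remove [uju] add [tfd] -> 12 lines: tlyk nfxcp gioz tfd lbtd wdr pdfga ipt evbc klb rdvn llmb

Answer: tlyk
nfxcp
gioz
tfd
lbtd
wdr
pdfga
ipt
evbc
klb
rdvn
llmb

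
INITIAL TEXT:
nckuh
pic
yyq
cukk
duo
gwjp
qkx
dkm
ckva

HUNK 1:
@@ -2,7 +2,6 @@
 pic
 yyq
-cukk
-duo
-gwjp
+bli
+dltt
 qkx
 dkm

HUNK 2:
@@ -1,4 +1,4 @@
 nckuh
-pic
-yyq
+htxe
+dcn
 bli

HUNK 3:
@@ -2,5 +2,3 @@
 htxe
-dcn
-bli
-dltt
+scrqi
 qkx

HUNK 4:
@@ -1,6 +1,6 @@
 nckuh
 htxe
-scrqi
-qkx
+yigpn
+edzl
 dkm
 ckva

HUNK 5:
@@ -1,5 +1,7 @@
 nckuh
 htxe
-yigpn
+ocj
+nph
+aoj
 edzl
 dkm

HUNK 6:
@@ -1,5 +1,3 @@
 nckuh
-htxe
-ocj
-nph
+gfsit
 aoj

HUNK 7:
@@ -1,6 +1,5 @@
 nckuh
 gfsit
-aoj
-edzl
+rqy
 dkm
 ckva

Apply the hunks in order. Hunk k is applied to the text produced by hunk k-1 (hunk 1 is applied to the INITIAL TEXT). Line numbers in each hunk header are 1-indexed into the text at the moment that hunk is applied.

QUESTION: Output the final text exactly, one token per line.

Hunk 1: at line 2 remove [cukk,duo,gwjp] add [bli,dltt] -> 8 lines: nckuh pic yyq bli dltt qkx dkm ckva
Hunk 2: at line 1 remove [pic,yyq] add [htxe,dcn] -> 8 lines: nckuh htxe dcn bli dltt qkx dkm ckva
Hunk 3: at line 2 remove [dcn,bli,dltt] add [scrqi] -> 6 lines: nckuh htxe scrqi qkx dkm ckva
Hunk 4: at line 1 remove [scrqi,qkx] add [yigpn,edzl] -> 6 lines: nckuh htxe yigpn edzl dkm ckva
Hunk 5: at line 1 remove [yigpn] add [ocj,nph,aoj] -> 8 lines: nckuh htxe ocj nph aoj edzl dkm ckva
Hunk 6: at line 1 remove [htxe,ocj,nph] add [gfsit] -> 6 lines: nckuh gfsit aoj edzl dkm ckva
Hunk 7: at line 1 remove [aoj,edzl] add [rqy] -> 5 lines: nckuh gfsit rqy dkm ckva

Answer: nckuh
gfsit
rqy
dkm
ckva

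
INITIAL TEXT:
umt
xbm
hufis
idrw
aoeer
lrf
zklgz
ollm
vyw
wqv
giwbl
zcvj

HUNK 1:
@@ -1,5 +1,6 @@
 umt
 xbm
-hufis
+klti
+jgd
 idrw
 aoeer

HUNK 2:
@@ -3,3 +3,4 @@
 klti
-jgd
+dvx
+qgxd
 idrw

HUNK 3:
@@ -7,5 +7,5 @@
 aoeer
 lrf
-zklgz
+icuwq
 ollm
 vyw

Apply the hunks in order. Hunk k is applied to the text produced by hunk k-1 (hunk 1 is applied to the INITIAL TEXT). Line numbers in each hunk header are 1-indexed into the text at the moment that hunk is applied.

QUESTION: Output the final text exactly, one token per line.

Hunk 1: at line 1 remove [hufis] add [klti,jgd] -> 13 lines: umt xbm klti jgd idrw aoeer lrf zklgz ollm vyw wqv giwbl zcvj
Hunk 2: at line 3 remove [jgd] add [dvx,qgxd] -> 14 lines: umt xbm klti dvx qgxd idrw aoeer lrf zklgz ollm vyw wqv giwbl zcvj
Hunk 3: at line 7 remove [zklgz] add [icuwq] -> 14 lines: umt xbm klti dvx qgxd idrw aoeer lrf icuwq ollm vyw wqv giwbl zcvj

Answer: umt
xbm
klti
dvx
qgxd
idrw
aoeer
lrf
icuwq
ollm
vyw
wqv
giwbl
zcvj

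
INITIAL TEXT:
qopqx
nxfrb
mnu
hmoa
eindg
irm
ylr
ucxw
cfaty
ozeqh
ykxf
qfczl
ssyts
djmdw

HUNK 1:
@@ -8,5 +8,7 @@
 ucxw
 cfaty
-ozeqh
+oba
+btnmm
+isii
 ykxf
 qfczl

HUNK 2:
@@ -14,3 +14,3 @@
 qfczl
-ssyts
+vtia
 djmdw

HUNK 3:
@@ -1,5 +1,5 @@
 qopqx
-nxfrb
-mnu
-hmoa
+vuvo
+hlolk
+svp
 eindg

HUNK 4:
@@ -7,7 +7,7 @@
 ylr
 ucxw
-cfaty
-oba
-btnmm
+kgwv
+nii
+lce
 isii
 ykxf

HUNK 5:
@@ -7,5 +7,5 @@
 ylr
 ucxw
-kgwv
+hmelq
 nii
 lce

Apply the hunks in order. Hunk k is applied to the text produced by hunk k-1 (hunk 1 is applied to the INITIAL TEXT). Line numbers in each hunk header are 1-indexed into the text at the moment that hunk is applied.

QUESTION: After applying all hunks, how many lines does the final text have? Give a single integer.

Hunk 1: at line 8 remove [ozeqh] add [oba,btnmm,isii] -> 16 lines: qopqx nxfrb mnu hmoa eindg irm ylr ucxw cfaty oba btnmm isii ykxf qfczl ssyts djmdw
Hunk 2: at line 14 remove [ssyts] add [vtia] -> 16 lines: qopqx nxfrb mnu hmoa eindg irm ylr ucxw cfaty oba btnmm isii ykxf qfczl vtia djmdw
Hunk 3: at line 1 remove [nxfrb,mnu,hmoa] add [vuvo,hlolk,svp] -> 16 lines: qopqx vuvo hlolk svp eindg irm ylr ucxw cfaty oba btnmm isii ykxf qfczl vtia djmdw
Hunk 4: at line 7 remove [cfaty,oba,btnmm] add [kgwv,nii,lce] -> 16 lines: qopqx vuvo hlolk svp eindg irm ylr ucxw kgwv nii lce isii ykxf qfczl vtia djmdw
Hunk 5: at line 7 remove [kgwv] add [hmelq] -> 16 lines: qopqx vuvo hlolk svp eindg irm ylr ucxw hmelq nii lce isii ykxf qfczl vtia djmdw
Final line count: 16

Answer: 16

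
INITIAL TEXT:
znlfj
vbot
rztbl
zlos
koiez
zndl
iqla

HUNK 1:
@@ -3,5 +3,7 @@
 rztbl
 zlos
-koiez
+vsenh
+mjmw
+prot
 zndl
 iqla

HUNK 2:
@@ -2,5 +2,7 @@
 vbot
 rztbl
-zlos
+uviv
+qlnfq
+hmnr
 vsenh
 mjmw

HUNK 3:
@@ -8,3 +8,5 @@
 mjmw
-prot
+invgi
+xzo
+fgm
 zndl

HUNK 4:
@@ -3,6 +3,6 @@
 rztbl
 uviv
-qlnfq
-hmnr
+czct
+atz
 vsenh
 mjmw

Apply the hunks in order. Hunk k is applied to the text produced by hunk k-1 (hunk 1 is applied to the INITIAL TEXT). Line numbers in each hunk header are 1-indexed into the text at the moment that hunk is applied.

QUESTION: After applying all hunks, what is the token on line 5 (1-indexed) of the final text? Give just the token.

Hunk 1: at line 3 remove [koiez] add [vsenh,mjmw,prot] -> 9 lines: znlfj vbot rztbl zlos vsenh mjmw prot zndl iqla
Hunk 2: at line 2 remove [zlos] add [uviv,qlnfq,hmnr] -> 11 lines: znlfj vbot rztbl uviv qlnfq hmnr vsenh mjmw prot zndl iqla
Hunk 3: at line 8 remove [prot] add [invgi,xzo,fgm] -> 13 lines: znlfj vbot rztbl uviv qlnfq hmnr vsenh mjmw invgi xzo fgm zndl iqla
Hunk 4: at line 3 remove [qlnfq,hmnr] add [czct,atz] -> 13 lines: znlfj vbot rztbl uviv czct atz vsenh mjmw invgi xzo fgm zndl iqla
Final line 5: czct

Answer: czct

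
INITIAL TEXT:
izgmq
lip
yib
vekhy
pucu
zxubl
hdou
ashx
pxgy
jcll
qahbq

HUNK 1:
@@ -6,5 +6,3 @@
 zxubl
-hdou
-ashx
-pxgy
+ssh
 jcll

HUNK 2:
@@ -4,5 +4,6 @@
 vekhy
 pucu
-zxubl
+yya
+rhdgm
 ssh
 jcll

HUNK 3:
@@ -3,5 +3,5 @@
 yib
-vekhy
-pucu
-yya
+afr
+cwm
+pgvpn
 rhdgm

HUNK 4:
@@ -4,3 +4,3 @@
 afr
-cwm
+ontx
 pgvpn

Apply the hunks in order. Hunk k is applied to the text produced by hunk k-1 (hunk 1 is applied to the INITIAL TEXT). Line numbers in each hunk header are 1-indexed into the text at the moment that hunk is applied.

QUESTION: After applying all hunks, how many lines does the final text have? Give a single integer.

Hunk 1: at line 6 remove [hdou,ashx,pxgy] add [ssh] -> 9 lines: izgmq lip yib vekhy pucu zxubl ssh jcll qahbq
Hunk 2: at line 4 remove [zxubl] add [yya,rhdgm] -> 10 lines: izgmq lip yib vekhy pucu yya rhdgm ssh jcll qahbq
Hunk 3: at line 3 remove [vekhy,pucu,yya] add [afr,cwm,pgvpn] -> 10 lines: izgmq lip yib afr cwm pgvpn rhdgm ssh jcll qahbq
Hunk 4: at line 4 remove [cwm] add [ontx] -> 10 lines: izgmq lip yib afr ontx pgvpn rhdgm ssh jcll qahbq
Final line count: 10

Answer: 10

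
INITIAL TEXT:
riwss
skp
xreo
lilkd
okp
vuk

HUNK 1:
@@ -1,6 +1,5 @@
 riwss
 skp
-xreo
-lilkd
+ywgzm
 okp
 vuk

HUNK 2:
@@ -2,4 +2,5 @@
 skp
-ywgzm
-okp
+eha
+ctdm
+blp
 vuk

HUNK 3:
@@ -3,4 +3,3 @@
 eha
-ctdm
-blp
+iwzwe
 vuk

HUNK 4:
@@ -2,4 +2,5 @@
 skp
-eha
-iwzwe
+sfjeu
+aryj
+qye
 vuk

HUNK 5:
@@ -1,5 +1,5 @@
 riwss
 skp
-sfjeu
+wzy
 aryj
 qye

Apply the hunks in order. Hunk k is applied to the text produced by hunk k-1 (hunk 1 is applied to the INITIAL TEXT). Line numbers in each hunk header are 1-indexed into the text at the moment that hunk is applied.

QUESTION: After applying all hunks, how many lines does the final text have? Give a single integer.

Answer: 6

Derivation:
Hunk 1: at line 1 remove [xreo,lilkd] add [ywgzm] -> 5 lines: riwss skp ywgzm okp vuk
Hunk 2: at line 2 remove [ywgzm,okp] add [eha,ctdm,blp] -> 6 lines: riwss skp eha ctdm blp vuk
Hunk 3: at line 3 remove [ctdm,blp] add [iwzwe] -> 5 lines: riwss skp eha iwzwe vuk
Hunk 4: at line 2 remove [eha,iwzwe] add [sfjeu,aryj,qye] -> 6 lines: riwss skp sfjeu aryj qye vuk
Hunk 5: at line 1 remove [sfjeu] add [wzy] -> 6 lines: riwss skp wzy aryj qye vuk
Final line count: 6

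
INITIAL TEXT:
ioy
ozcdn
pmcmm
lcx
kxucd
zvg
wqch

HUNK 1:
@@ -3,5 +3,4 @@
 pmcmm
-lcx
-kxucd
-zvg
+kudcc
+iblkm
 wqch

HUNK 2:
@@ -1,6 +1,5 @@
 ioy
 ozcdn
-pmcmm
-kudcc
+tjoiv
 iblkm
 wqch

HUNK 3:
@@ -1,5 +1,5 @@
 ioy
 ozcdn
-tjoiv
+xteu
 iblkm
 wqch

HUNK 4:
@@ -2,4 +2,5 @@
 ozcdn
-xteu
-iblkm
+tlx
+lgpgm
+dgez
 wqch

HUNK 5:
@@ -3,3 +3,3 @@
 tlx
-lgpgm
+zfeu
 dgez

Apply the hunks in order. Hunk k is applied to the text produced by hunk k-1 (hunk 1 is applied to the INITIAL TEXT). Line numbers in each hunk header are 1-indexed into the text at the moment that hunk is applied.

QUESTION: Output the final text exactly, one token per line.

Answer: ioy
ozcdn
tlx
zfeu
dgez
wqch

Derivation:
Hunk 1: at line 3 remove [lcx,kxucd,zvg] add [kudcc,iblkm] -> 6 lines: ioy ozcdn pmcmm kudcc iblkm wqch
Hunk 2: at line 1 remove [pmcmm,kudcc] add [tjoiv] -> 5 lines: ioy ozcdn tjoiv iblkm wqch
Hunk 3: at line 1 remove [tjoiv] add [xteu] -> 5 lines: ioy ozcdn xteu iblkm wqch
Hunk 4: at line 2 remove [xteu,iblkm] add [tlx,lgpgm,dgez] -> 6 lines: ioy ozcdn tlx lgpgm dgez wqch
Hunk 5: at line 3 remove [lgpgm] add [zfeu] -> 6 lines: ioy ozcdn tlx zfeu dgez wqch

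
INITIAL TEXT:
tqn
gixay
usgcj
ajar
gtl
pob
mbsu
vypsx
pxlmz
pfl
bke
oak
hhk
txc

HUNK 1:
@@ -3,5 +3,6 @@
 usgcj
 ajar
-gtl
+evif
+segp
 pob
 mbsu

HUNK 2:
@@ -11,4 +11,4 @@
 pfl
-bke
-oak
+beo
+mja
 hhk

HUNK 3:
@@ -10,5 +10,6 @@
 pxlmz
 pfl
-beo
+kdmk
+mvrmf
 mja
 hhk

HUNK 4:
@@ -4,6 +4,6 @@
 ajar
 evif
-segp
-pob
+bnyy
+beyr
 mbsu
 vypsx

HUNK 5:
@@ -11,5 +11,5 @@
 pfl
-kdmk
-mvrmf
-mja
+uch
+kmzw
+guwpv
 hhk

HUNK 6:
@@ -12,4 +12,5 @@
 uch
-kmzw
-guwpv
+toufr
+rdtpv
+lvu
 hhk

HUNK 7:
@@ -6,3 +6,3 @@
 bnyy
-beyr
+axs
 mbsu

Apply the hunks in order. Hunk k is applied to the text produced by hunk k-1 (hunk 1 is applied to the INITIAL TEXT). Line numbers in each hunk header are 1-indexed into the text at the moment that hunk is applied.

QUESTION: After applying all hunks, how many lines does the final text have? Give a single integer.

Hunk 1: at line 3 remove [gtl] add [evif,segp] -> 15 lines: tqn gixay usgcj ajar evif segp pob mbsu vypsx pxlmz pfl bke oak hhk txc
Hunk 2: at line 11 remove [bke,oak] add [beo,mja] -> 15 lines: tqn gixay usgcj ajar evif segp pob mbsu vypsx pxlmz pfl beo mja hhk txc
Hunk 3: at line 10 remove [beo] add [kdmk,mvrmf] -> 16 lines: tqn gixay usgcj ajar evif segp pob mbsu vypsx pxlmz pfl kdmk mvrmf mja hhk txc
Hunk 4: at line 4 remove [segp,pob] add [bnyy,beyr] -> 16 lines: tqn gixay usgcj ajar evif bnyy beyr mbsu vypsx pxlmz pfl kdmk mvrmf mja hhk txc
Hunk 5: at line 11 remove [kdmk,mvrmf,mja] add [uch,kmzw,guwpv] -> 16 lines: tqn gixay usgcj ajar evif bnyy beyr mbsu vypsx pxlmz pfl uch kmzw guwpv hhk txc
Hunk 6: at line 12 remove [kmzw,guwpv] add [toufr,rdtpv,lvu] -> 17 lines: tqn gixay usgcj ajar evif bnyy beyr mbsu vypsx pxlmz pfl uch toufr rdtpv lvu hhk txc
Hunk 7: at line 6 remove [beyr] add [axs] -> 17 lines: tqn gixay usgcj ajar evif bnyy axs mbsu vypsx pxlmz pfl uch toufr rdtpv lvu hhk txc
Final line count: 17

Answer: 17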